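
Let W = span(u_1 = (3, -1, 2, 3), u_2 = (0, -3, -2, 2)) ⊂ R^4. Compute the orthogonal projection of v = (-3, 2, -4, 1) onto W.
proj_W(v) = (-146/61, -112/183, -464/183, -266/183)

Set up U = [u_1 | ... | u_2] ∈ R^(4×2). The projector onto W = col(U) is P = U (U^T U)^(-1) U^T.
Compute U^T U =
  [23, 5]
  [5, 17],
and U^T v = (-16, 4).
Solve U^T U · c = U^T v for the coefficients: c = (-146/183, 86/183). The projection is proj_W(v) = U c.
Check: (v - proj_W(v)) · u_1 = 0  (should be 0).
Check: (v - proj_W(v)) · u_2 = 0  (should be 0).
Result: proj_W(v) = (-146/61, -112/183, -464/183, -266/183).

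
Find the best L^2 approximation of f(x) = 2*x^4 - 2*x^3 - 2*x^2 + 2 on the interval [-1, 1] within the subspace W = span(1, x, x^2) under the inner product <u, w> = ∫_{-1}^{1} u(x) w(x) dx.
g(x) = -2*x^2/7 - 6*x/5 + 64/35

The best approximation g ∈ W is the orthogonal projection of f onto W. Writing g = a_0 + a_1 x + a_2 x^2, the coefficients solve the normal equations G · a = b where
  G_{ij} = <φ_i, φ_j> and b_i = <f, φ_i>, with φ_0 = 1, φ_1 = x, φ_2 = x^2.
G =
  [2, 0, 2/3]
  [0, 2/3, 0]
  [2/3, 0, 2/5],
b = (52/15, -4/5, 116/105).
Solving gives a_0 = 64/35, a_1 = -6/5, a_2 = -2/7, so
  g(x) = -2*x^2/7 - 6*x/5 + 64/35.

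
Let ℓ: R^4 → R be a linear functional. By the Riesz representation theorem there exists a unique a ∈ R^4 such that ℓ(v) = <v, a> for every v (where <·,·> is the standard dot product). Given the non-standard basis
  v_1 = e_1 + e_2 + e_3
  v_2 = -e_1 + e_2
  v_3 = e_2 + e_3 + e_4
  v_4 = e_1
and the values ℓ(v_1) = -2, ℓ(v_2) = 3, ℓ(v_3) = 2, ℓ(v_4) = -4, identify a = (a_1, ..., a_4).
a = (-4, -1, 3, 0)

Write a = (a_1, ..., a_4) in the standard basis. For each basis vector v_i, ℓ(v_i) = <v_i, a> is a linear equation in the a_j's. Collect the n equations into a matrix system V a = ℓ, where row i of V is v_i (expressed in the standard basis). Since V is invertible (lower-triangular with 1s on the diagonal, up to permutation), solve by back-substitution:
  V =
[[1, 1, 1, 0],
 [-1, 1, 0, 0],
 [0, 1, 1, 1],
 [1, 0, 0, 0]]
  V a = (-2, 3, 2, -4)
Solving gives a = (-4, -1, 3, 0).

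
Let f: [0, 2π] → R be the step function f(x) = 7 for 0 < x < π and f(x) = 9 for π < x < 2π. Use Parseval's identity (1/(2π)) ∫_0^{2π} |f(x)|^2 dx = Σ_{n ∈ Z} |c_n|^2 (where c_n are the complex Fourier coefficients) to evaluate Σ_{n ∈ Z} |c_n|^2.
Σ |c_n|^2 = 65

Parseval equates the L^2 energy of f (normalised by 1/(2π)) with the ℓ^2 sum of its Fourier coefficients: (1/(2π)) ∫_0^{2π} |f|^2 = Σ |c_n|^2.
Compute the left side: (1/(2π)) [∫_0^π 7^2 dx + ∫_π^{2π} 9^2 dx] = (1/(2π)) · (49π + 81π) = (49 + 81)/2 = 65.
So Σ_{n ∈ Z} |c_n|^2 = 65.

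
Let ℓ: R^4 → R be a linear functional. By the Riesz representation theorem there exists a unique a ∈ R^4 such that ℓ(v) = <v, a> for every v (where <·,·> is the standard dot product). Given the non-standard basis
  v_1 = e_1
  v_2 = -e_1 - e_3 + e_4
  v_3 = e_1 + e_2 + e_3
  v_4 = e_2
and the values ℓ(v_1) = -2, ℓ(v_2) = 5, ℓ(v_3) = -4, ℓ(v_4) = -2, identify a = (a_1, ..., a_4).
a = (-2, -2, 0, 3)

Write a = (a_1, ..., a_4) in the standard basis. For each basis vector v_i, ℓ(v_i) = <v_i, a> is a linear equation in the a_j's. Collect the n equations into a matrix system V a = ℓ, where row i of V is v_i (expressed in the standard basis). Since V is invertible (lower-triangular with 1s on the diagonal, up to permutation), solve by back-substitution:
  V =
[[1, 0, 0, 0],
 [-1, 0, -1, 1],
 [1, 1, 1, 0],
 [0, 1, 0, 0]]
  V a = (-2, 5, -4, -2)
Solving gives a = (-2, -2, 0, 3).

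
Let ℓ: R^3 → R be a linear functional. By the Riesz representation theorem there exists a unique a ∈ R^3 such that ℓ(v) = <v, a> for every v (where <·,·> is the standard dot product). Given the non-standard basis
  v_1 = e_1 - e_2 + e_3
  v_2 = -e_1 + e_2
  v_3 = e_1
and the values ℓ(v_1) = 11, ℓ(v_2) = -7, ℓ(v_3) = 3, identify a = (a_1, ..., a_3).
a = (3, -4, 4)

Write a = (a_1, ..., a_3) in the standard basis. For each basis vector v_i, ℓ(v_i) = <v_i, a> is a linear equation in the a_j's. Collect the n equations into a matrix system V a = ℓ, where row i of V is v_i (expressed in the standard basis). Since V is invertible (lower-triangular with 1s on the diagonal, up to permutation), solve by back-substitution:
  V =
[[1, -1, 1],
 [-1, 1, 0],
 [1, 0, 0]]
  V a = (11, -7, 3)
Solving gives a = (3, -4, 4).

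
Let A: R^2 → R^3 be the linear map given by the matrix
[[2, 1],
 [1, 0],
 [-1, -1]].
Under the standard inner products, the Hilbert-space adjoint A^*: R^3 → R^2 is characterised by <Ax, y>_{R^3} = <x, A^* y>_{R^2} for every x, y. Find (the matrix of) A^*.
A^* = A^T =
[[2, 1, -1],
 [1, 0, -1]]

For real matrices with standard dot products, the defining identity <Ax, y> = <x, A^* y> gives (Ax)^T y = x^T (A^*) y, i.e. x^T A^T y = x^T (A^*) y. Since this holds for all x, y, we must have A^* = A^T. Therefore
A^* =
[[2, 1, -1],
 [1, 0, -1]].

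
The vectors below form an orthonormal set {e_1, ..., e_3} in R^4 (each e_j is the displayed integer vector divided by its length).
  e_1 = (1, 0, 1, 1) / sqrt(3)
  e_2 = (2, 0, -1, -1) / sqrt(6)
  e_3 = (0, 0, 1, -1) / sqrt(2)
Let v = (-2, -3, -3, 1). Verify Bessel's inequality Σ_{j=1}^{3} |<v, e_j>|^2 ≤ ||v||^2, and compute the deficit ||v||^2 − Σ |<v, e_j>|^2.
Σ |<v, e_j>|^2 = 14; ||v||^2 = 23; deficit = 9

Write each e_j = u_j / sqrt(<u_j, u_j>) where u_j is the displayed integer vector. Then <v, e_j> = <v, u_j> / sqrt(<u_j, u_j>), so |<v, e_j>|^2 = <v, u_j>^2 / <u_j, u_j>.
Coefficients: <v, e_1> = -4/sqrt(3), <v, e_2> = -2/sqrt(6), <v, e_3> = -4/sqrt(2).
Square and sum: Σ |<v, e_j>|^2 = 14.
Compute ||v||^2 = v·v = 23.
Deficit = 23 − 14 = 9 ≥ 0, confirming Bessel's inequality. (The deficit equals ||v − Σ <v,e_j> e_j||^2, the squared distance from v to span{e_j}.)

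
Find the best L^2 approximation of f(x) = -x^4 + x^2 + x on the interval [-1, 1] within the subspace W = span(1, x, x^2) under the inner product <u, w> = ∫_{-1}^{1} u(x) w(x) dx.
g(x) = x^2/7 + x + 3/35

The best approximation g ∈ W is the orthogonal projection of f onto W. Writing g = a_0 + a_1 x + a_2 x^2, the coefficients solve the normal equations G · a = b where
  G_{ij} = <φ_i, φ_j> and b_i = <f, φ_i>, with φ_0 = 1, φ_1 = x, φ_2 = x^2.
G =
  [2, 0, 2/3]
  [0, 2/3, 0]
  [2/3, 0, 2/5],
b = (4/15, 2/3, 4/35).
Solving gives a_0 = 3/35, a_1 = 1, a_2 = 1/7, so
  g(x) = x^2/7 + x + 3/35.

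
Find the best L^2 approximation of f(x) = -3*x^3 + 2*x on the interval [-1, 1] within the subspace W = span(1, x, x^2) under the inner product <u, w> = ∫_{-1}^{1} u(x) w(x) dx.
g(x) = x/5

The best approximation g ∈ W is the orthogonal projection of f onto W. Writing g = a_0 + a_1 x + a_2 x^2, the coefficients solve the normal equations G · a = b where
  G_{ij} = <φ_i, φ_j> and b_i = <f, φ_i>, with φ_0 = 1, φ_1 = x, φ_2 = x^2.
G =
  [2, 0, 2/3]
  [0, 2/3, 0]
  [2/3, 0, 2/5],
b = (0, 2/15, 0).
Solving gives a_0 = 0, a_1 = 1/5, a_2 = 0, so
  g(x) = x/5.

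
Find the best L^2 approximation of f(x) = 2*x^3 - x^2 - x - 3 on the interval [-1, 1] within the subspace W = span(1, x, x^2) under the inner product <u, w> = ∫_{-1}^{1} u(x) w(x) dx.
g(x) = -x^2 + x/5 - 3

The best approximation g ∈ W is the orthogonal projection of f onto W. Writing g = a_0 + a_1 x + a_2 x^2, the coefficients solve the normal equations G · a = b where
  G_{ij} = <φ_i, φ_j> and b_i = <f, φ_i>, with φ_0 = 1, φ_1 = x, φ_2 = x^2.
G =
  [2, 0, 2/3]
  [0, 2/3, 0]
  [2/3, 0, 2/5],
b = (-20/3, 2/15, -12/5).
Solving gives a_0 = -3, a_1 = 1/5, a_2 = -1, so
  g(x) = -x^2 + x/5 - 3.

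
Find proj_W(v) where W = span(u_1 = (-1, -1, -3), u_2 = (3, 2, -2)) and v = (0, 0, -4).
proj_W(v) = (16/93, -22/93, -370/93)

Set up U = [u_1 | ... | u_2] ∈ R^(3×2). The projector onto W = col(U) is P = U (U^T U)^(-1) U^T.
Compute U^T U =
  [11, 1]
  [1, 17],
and U^T v = (12, 8).
Solve U^T U · c = U^T v for the coefficients: c = (98/93, 38/93). The projection is proj_W(v) = U c.
Check: (v - proj_W(v)) · u_1 = 0  (should be 0).
Check: (v - proj_W(v)) · u_2 = 0  (should be 0).
Result: proj_W(v) = (16/93, -22/93, -370/93).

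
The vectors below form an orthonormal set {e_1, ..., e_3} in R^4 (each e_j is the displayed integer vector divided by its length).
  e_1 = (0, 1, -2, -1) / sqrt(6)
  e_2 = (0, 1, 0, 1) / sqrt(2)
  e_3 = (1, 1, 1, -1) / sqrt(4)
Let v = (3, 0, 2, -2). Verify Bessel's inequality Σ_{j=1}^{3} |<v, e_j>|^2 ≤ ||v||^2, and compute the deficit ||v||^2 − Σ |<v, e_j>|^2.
Σ |<v, e_j>|^2 = 179/12; ||v||^2 = 17; deficit = 25/12

Write each e_j = u_j / sqrt(<u_j, u_j>) where u_j is the displayed integer vector. Then <v, e_j> = <v, u_j> / sqrt(<u_j, u_j>), so |<v, e_j>|^2 = <v, u_j>^2 / <u_j, u_j>.
Coefficients: <v, e_1> = -2/sqrt(6), <v, e_2> = -2/sqrt(2), <v, e_3> = 7/sqrt(4).
Square and sum: Σ |<v, e_j>|^2 = 179/12.
Compute ||v||^2 = v·v = 17.
Deficit = 17 − 179/12 = 25/12 ≥ 0, confirming Bessel's inequality. (The deficit equals ||v − Σ <v,e_j> e_j||^2, the squared distance from v to span{e_j}.)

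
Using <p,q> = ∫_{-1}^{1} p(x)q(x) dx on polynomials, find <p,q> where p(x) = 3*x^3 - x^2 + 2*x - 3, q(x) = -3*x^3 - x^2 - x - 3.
<p,q> = 1564/105

Expand the product: p(x)·q(x) = -9*x^6 - 8*x^4 - x^3 + 4*x^2 - 3*x + 9.
∫_{-1}^{1} of each monomial x^k gives [2/(k+1) if k even, 0 if k odd]. Integrating term-by-term (or equivalently evaluating the antiderivative F(x) = -9*x^7/7 - 8*x^5/5 - x^4/4 + 4*x^3/3 - 3*x^2/2 + 9*x at the endpoints):
  F(1) − F(−1) = 2393/420 − (-3863/420) = 1564/105.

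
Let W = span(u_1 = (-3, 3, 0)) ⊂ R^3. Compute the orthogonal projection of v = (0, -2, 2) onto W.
proj_W(v) = (1, -1, 0)

Set up U = [u_1 | ... | u_1] ∈ R^(3×1). The projector onto W = col(U) is P = U (U^T U)^(-1) U^T.
Compute U^T U =
  [18],
and U^T v = (-6).
Solve U^T U · c = U^T v for the coefficients: c = (-1/3). The projection is proj_W(v) = U c.
Check: (v - proj_W(v)) · u_1 = 0  (should be 0).
Result: proj_W(v) = (1, -1, 0).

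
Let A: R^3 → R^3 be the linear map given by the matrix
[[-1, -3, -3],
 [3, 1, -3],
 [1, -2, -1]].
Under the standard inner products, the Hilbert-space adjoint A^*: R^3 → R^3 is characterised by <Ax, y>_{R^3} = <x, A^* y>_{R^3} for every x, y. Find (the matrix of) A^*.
A^* = A^T =
[[-1, 3, 1],
 [-3, 1, -2],
 [-3, -3, -1]]

For real matrices with standard dot products, the defining identity <Ax, y> = <x, A^* y> gives (Ax)^T y = x^T (A^*) y, i.e. x^T A^T y = x^T (A^*) y. Since this holds for all x, y, we must have A^* = A^T. Therefore
A^* =
[[-1, 3, 1],
 [-3, 1, -2],
 [-3, -3, -1]].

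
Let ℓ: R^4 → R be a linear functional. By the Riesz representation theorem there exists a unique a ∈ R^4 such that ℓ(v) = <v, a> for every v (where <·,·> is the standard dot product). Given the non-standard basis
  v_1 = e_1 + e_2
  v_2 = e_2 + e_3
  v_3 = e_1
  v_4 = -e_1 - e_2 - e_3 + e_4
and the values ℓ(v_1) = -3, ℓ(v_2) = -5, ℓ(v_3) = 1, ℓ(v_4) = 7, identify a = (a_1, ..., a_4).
a = (1, -4, -1, 3)

Write a = (a_1, ..., a_4) in the standard basis. For each basis vector v_i, ℓ(v_i) = <v_i, a> is a linear equation in the a_j's. Collect the n equations into a matrix system V a = ℓ, where row i of V is v_i (expressed in the standard basis). Since V is invertible (lower-triangular with 1s on the diagonal, up to permutation), solve by back-substitution:
  V =
[[1, 1, 0, 0],
 [0, 1, 1, 0],
 [1, 0, 0, 0],
 [-1, -1, -1, 1]]
  V a = (-3, -5, 1, 7)
Solving gives a = (1, -4, -1, 3).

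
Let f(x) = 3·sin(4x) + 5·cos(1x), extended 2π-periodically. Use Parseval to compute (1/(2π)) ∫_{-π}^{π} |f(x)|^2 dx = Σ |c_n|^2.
Σ |c_n|^2 = 17

Expand |f|^2 and use orthogonality of {sin(nx), cos(mx)} on [-π, π]:
  ∫_{-π}^{π} sin(nx)^2 dx = π, ∫ cos(mx)^2 dx = π, and cross terms integrate to 0.
So ∫_{-π}^{π} f(x)^2 dx = 3^2 · π + 5^2 · π = (9 + 25)π.
Divide by 2π: (9 + 25)/2 = 17.
By Parseval, this equals Σ |c_n|^2.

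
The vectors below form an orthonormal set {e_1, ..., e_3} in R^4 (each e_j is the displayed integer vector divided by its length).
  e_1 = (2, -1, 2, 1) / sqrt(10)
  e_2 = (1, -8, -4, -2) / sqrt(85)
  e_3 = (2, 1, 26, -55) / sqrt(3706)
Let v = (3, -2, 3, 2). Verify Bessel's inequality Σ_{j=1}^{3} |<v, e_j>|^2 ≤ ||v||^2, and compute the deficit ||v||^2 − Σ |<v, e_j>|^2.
Σ |<v, e_j>|^2 = 2825/109; ||v||^2 = 26; deficit = 9/109

Write each e_j = u_j / sqrt(<u_j, u_j>) where u_j is the displayed integer vector. Then <v, e_j> = <v, u_j> / sqrt(<u_j, u_j>), so |<v, e_j>|^2 = <v, u_j>^2 / <u_j, u_j>.
Coefficients: <v, e_1> = 16/sqrt(10), <v, e_2> = 3/sqrt(85), <v, e_3> = -28/sqrt(3706).
Square and sum: Σ |<v, e_j>|^2 = 2825/109.
Compute ||v||^2 = v·v = 26.
Deficit = 26 − 2825/109 = 9/109 ≥ 0, confirming Bessel's inequality. (The deficit equals ||v − Σ <v,e_j> e_j||^2, the squared distance from v to span{e_j}.)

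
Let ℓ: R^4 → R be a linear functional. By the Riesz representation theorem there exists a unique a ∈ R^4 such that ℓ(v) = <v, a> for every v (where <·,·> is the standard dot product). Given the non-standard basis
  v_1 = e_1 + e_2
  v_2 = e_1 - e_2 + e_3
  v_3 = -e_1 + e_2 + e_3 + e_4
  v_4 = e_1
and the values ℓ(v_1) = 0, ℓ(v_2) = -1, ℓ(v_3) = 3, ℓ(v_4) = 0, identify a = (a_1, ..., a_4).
a = (0, 0, -1, 4)

Write a = (a_1, ..., a_4) in the standard basis. For each basis vector v_i, ℓ(v_i) = <v_i, a> is a linear equation in the a_j's. Collect the n equations into a matrix system V a = ℓ, where row i of V is v_i (expressed in the standard basis). Since V is invertible (lower-triangular with 1s on the diagonal, up to permutation), solve by back-substitution:
  V =
[[1, 1, 0, 0],
 [1, -1, 1, 0],
 [-1, 1, 1, 1],
 [1, 0, 0, 0]]
  V a = (0, -1, 3, 0)
Solving gives a = (0, 0, -1, 4).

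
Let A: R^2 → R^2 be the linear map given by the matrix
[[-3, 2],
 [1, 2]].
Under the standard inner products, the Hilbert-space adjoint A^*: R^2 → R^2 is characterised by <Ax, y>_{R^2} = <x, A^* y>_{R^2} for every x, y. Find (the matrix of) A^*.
A^* = A^T =
[[-3, 1],
 [2, 2]]

For real matrices with standard dot products, the defining identity <Ax, y> = <x, A^* y> gives (Ax)^T y = x^T (A^*) y, i.e. x^T A^T y = x^T (A^*) y. Since this holds for all x, y, we must have A^* = A^T. Therefore
A^* =
[[-3, 1],
 [2, 2]].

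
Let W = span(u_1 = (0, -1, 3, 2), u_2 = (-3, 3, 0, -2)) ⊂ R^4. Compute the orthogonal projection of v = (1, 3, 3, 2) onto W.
proj_W(v) = (-42/37, 60/259, 702/259, 272/259)

Set up U = [u_1 | ... | u_2] ∈ R^(4×2). The projector onto W = col(U) is P = U (U^T U)^(-1) U^T.
Compute U^T U =
  [14, -7]
  [-7, 22],
and U^T v = (10, 2).
Solve U^T U · c = U^T v for the coefficients: c = (234/259, 14/37). The projection is proj_W(v) = U c.
Check: (v - proj_W(v)) · u_1 = 0  (should be 0).
Check: (v - proj_W(v)) · u_2 = 0  (should be 0).
Result: proj_W(v) = (-42/37, 60/259, 702/259, 272/259).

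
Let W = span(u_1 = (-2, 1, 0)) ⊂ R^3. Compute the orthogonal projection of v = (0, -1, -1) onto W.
proj_W(v) = (2/5, -1/5, 0)

Set up U = [u_1 | ... | u_1] ∈ R^(3×1). The projector onto W = col(U) is P = U (U^T U)^(-1) U^T.
Compute U^T U =
  [5],
and U^T v = (-1).
Solve U^T U · c = U^T v for the coefficients: c = (-1/5). The projection is proj_W(v) = U c.
Check: (v - proj_W(v)) · u_1 = 0  (should be 0).
Result: proj_W(v) = (2/5, -1/5, 0).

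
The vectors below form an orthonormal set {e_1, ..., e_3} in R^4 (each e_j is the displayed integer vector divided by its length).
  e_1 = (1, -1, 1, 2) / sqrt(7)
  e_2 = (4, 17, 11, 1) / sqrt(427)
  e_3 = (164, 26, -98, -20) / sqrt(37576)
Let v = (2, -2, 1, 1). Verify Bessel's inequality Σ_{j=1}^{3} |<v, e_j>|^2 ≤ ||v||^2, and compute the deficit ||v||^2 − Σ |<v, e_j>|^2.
Σ |<v, e_j>|^2 = 1251/154; ||v||^2 = 10; deficit = 289/154

Write each e_j = u_j / sqrt(<u_j, u_j>) where u_j is the displayed integer vector. Then <v, e_j> = <v, u_j> / sqrt(<u_j, u_j>), so |<v, e_j>|^2 = <v, u_j>^2 / <u_j, u_j>.
Coefficients: <v, e_1> = 7/sqrt(7), <v, e_2> = -14/sqrt(427), <v, e_3> = 158/sqrt(37576).
Square and sum: Σ |<v, e_j>|^2 = 1251/154.
Compute ||v||^2 = v·v = 10.
Deficit = 10 − 1251/154 = 289/154 ≥ 0, confirming Bessel's inequality. (The deficit equals ||v − Σ <v,e_j> e_j||^2, the squared distance from v to span{e_j}.)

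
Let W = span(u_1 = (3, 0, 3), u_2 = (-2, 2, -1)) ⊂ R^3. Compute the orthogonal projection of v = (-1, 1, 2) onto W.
proj_W(v) = (1/9, 14/9, 8/9)

Set up U = [u_1 | ... | u_2] ∈ R^(3×2). The projector onto W = col(U) is P = U (U^T U)^(-1) U^T.
Compute U^T U =
  [18, -9]
  [-9, 9],
and U^T v = (3, 2).
Solve U^T U · c = U^T v for the coefficients: c = (5/9, 7/9). The projection is proj_W(v) = U c.
Check: (v - proj_W(v)) · u_1 = 0  (should be 0).
Check: (v - proj_W(v)) · u_2 = 0  (should be 0).
Result: proj_W(v) = (1/9, 14/9, 8/9).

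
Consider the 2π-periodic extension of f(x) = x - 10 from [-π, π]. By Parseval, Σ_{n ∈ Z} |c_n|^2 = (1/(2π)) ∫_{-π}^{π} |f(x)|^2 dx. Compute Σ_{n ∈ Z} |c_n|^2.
Σ |c_n|^2 = π^2/3 + 100

Expand and integrate term by term over [-π, π]:
  ∫ (x)^2 dx = 1·(2π^3/3); ∫ 2·1·(-10)·x dx = 0 (odd integrand); ∫ (-10)^2 dx = 100·2π.
So (1/(2π)) ∫_{-π}^{π} (x - 10)^2 dx = 1π^2/3 + 100 = π^2/3 + 100.
Parseval ⇒ Σ |c_n|^2 = π^2/3 + 100.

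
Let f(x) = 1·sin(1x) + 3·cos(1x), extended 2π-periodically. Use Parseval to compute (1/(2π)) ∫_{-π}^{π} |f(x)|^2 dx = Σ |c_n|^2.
Σ |c_n|^2 = 5

Expand |f|^2 and use orthogonality of {sin(nx), cos(mx)} on [-π, π]:
  ∫_{-π}^{π} sin(nx)^2 dx = π, ∫ cos(mx)^2 dx = π, and cross terms integrate to 0.
So ∫_{-π}^{π} f(x)^2 dx = 1^2 · π + 3^2 · π = (1 + 9)π.
Divide by 2π: (1 + 9)/2 = 5.
By Parseval, this equals Σ |c_n|^2.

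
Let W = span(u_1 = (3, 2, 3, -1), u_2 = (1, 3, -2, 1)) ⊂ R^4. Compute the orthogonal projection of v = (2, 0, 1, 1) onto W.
proj_W(v) = (361/341, 257/341, 340/341, -111/341)

Set up U = [u_1 | ... | u_2] ∈ R^(4×2). The projector onto W = col(U) is P = U (U^T U)^(-1) U^T.
Compute U^T U =
  [23, 2]
  [2, 15],
and U^T v = (8, 1).
Solve U^T U · c = U^T v for the coefficients: c = (118/341, 7/341). The projection is proj_W(v) = U c.
Check: (v - proj_W(v)) · u_1 = 0  (should be 0).
Check: (v - proj_W(v)) · u_2 = 0  (should be 0).
Result: proj_W(v) = (361/341, 257/341, 340/341, -111/341).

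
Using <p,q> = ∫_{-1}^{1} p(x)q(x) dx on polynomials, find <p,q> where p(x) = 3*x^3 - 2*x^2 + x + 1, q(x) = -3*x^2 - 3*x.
<p,q> = -26/5

Expand the product: p(x)·q(x) = -9*x^5 - 3*x^4 + 3*x^3 - 6*x^2 - 3*x.
∫_{-1}^{1} of each monomial x^k gives [2/(k+1) if k even, 0 if k odd]. Integrating term-by-term (or equivalently evaluating the antiderivative F(x) = -3*x^6/2 - 3*x^5/5 + 3*x^4/4 - 2*x^3 - 3*x^2/2 at the endpoints):
  F(1) − F(−1) = -97/20 − (7/20) = -26/5.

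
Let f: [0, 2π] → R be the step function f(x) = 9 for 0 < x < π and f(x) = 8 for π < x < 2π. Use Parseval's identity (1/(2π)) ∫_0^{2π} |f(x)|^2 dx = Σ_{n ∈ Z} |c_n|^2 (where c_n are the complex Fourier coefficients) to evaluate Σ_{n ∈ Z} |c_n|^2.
Σ |c_n|^2 = 145/2

Parseval equates the L^2 energy of f (normalised by 1/(2π)) with the ℓ^2 sum of its Fourier coefficients: (1/(2π)) ∫_0^{2π} |f|^2 = Σ |c_n|^2.
Compute the left side: (1/(2π)) [∫_0^π 9^2 dx + ∫_π^{2π} 8^2 dx] = (1/(2π)) · (81π + 64π) = (81 + 64)/2 = 145/2.
So Σ_{n ∈ Z} |c_n|^2 = 145/2.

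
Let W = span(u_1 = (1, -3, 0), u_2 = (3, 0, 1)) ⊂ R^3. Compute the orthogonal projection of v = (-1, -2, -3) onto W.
proj_W(v) = (-157/91, -204/91, -75/91)

Set up U = [u_1 | ... | u_2] ∈ R^(3×2). The projector onto W = col(U) is P = U (U^T U)^(-1) U^T.
Compute U^T U =
  [10, 3]
  [3, 10],
and U^T v = (5, -6).
Solve U^T U · c = U^T v for the coefficients: c = (68/91, -75/91). The projection is proj_W(v) = U c.
Check: (v - proj_W(v)) · u_1 = 0  (should be 0).
Check: (v - proj_W(v)) · u_2 = 0  (should be 0).
Result: proj_W(v) = (-157/91, -204/91, -75/91).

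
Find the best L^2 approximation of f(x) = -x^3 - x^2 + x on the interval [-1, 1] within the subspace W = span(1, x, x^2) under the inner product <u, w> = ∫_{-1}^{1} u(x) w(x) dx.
g(x) = -x^2 + 2*x/5

The best approximation g ∈ W is the orthogonal projection of f onto W. Writing g = a_0 + a_1 x + a_2 x^2, the coefficients solve the normal equations G · a = b where
  G_{ij} = <φ_i, φ_j> and b_i = <f, φ_i>, with φ_0 = 1, φ_1 = x, φ_2 = x^2.
G =
  [2, 0, 2/3]
  [0, 2/3, 0]
  [2/3, 0, 2/5],
b = (-2/3, 4/15, -2/5).
Solving gives a_0 = 0, a_1 = 2/5, a_2 = -1, so
  g(x) = -x^2 + 2*x/5.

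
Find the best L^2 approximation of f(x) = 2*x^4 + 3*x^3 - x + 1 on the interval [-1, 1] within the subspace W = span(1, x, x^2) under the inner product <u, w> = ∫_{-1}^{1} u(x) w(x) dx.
g(x) = 12*x^2/7 + 4*x/5 + 29/35

The best approximation g ∈ W is the orthogonal projection of f onto W. Writing g = a_0 + a_1 x + a_2 x^2, the coefficients solve the normal equations G · a = b where
  G_{ij} = <φ_i, φ_j> and b_i = <f, φ_i>, with φ_0 = 1, φ_1 = x, φ_2 = x^2.
G =
  [2, 0, 2/3]
  [0, 2/3, 0]
  [2/3, 0, 2/5],
b = (14/5, 8/15, 26/21).
Solving gives a_0 = 29/35, a_1 = 4/5, a_2 = 12/7, so
  g(x) = 12*x^2/7 + 4*x/5 + 29/35.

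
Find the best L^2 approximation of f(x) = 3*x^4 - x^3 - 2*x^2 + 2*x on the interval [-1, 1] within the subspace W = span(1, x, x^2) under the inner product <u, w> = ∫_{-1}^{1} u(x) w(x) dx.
g(x) = 4*x^2/7 + 7*x/5 - 9/35

The best approximation g ∈ W is the orthogonal projection of f onto W. Writing g = a_0 + a_1 x + a_2 x^2, the coefficients solve the normal equations G · a = b where
  G_{ij} = <φ_i, φ_j> and b_i = <f, φ_i>, with φ_0 = 1, φ_1 = x, φ_2 = x^2.
G =
  [2, 0, 2/3]
  [0, 2/3, 0]
  [2/3, 0, 2/5],
b = (-2/15, 14/15, 2/35).
Solving gives a_0 = -9/35, a_1 = 7/5, a_2 = 4/7, so
  g(x) = 4*x^2/7 + 7*x/5 - 9/35.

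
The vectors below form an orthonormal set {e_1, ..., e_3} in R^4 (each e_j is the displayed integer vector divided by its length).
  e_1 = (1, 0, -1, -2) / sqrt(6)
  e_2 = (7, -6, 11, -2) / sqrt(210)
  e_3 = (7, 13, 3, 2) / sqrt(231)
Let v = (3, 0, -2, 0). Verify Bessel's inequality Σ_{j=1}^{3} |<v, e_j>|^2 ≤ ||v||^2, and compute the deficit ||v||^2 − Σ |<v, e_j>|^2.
Σ |<v, e_j>|^2 = 283/55; ||v||^2 = 13; deficit = 432/55

Write each e_j = u_j / sqrt(<u_j, u_j>) where u_j is the displayed integer vector. Then <v, e_j> = <v, u_j> / sqrt(<u_j, u_j>), so |<v, e_j>|^2 = <v, u_j>^2 / <u_j, u_j>.
Coefficients: <v, e_1> = 5/sqrt(6), <v, e_2> = -1/sqrt(210), <v, e_3> = 15/sqrt(231).
Square and sum: Σ |<v, e_j>|^2 = 283/55.
Compute ||v||^2 = v·v = 13.
Deficit = 13 − 283/55 = 432/55 ≥ 0, confirming Bessel's inequality. (The deficit equals ||v − Σ <v,e_j> e_j||^2, the squared distance from v to span{e_j}.)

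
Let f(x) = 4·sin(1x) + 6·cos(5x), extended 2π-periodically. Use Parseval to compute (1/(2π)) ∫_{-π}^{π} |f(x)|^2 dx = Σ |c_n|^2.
Σ |c_n|^2 = 26

Expand |f|^2 and use orthogonality of {sin(nx), cos(mx)} on [-π, π]:
  ∫_{-π}^{π} sin(nx)^2 dx = π, ∫ cos(mx)^2 dx = π, and cross terms integrate to 0.
So ∫_{-π}^{π} f(x)^2 dx = 4^2 · π + 6^2 · π = (16 + 36)π.
Divide by 2π: (16 + 36)/2 = 26.
By Parseval, this equals Σ |c_n|^2.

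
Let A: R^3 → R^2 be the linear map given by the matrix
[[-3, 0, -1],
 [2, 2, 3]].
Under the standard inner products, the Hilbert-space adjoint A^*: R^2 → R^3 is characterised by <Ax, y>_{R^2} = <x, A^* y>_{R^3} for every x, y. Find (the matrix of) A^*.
A^* = A^T =
[[-3, 2],
 [0, 2],
 [-1, 3]]

For real matrices with standard dot products, the defining identity <Ax, y> = <x, A^* y> gives (Ax)^T y = x^T (A^*) y, i.e. x^T A^T y = x^T (A^*) y. Since this holds for all x, y, we must have A^* = A^T. Therefore
A^* =
[[-3, 2],
 [0, 2],
 [-1, 3]].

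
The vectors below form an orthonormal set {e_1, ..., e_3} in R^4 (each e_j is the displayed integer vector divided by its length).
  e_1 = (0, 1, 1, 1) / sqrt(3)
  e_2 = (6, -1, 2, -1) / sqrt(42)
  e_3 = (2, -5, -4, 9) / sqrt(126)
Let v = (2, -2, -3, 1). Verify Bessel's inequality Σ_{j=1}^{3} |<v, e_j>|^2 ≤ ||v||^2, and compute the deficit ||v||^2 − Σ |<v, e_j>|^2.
Σ |<v, e_j>|^2 = 146/9; ||v||^2 = 18; deficit = 16/9

Write each e_j = u_j / sqrt(<u_j, u_j>) where u_j is the displayed integer vector. Then <v, e_j> = <v, u_j> / sqrt(<u_j, u_j>), so |<v, e_j>|^2 = <v, u_j>^2 / <u_j, u_j>.
Coefficients: <v, e_1> = -4/sqrt(3), <v, e_2> = 7/sqrt(42), <v, e_3> = 35/sqrt(126).
Square and sum: Σ |<v, e_j>|^2 = 146/9.
Compute ||v||^2 = v·v = 18.
Deficit = 18 − 146/9 = 16/9 ≥ 0, confirming Bessel's inequality. (The deficit equals ||v − Σ <v,e_j> e_j||^2, the squared distance from v to span{e_j}.)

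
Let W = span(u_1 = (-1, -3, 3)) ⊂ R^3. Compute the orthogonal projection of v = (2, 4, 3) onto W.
proj_W(v) = (5/19, 15/19, -15/19)

Set up U = [u_1 | ... | u_1] ∈ R^(3×1). The projector onto W = col(U) is P = U (U^T U)^(-1) U^T.
Compute U^T U =
  [19],
and U^T v = (-5).
Solve U^T U · c = U^T v for the coefficients: c = (-5/19). The projection is proj_W(v) = U c.
Check: (v - proj_W(v)) · u_1 = 0  (should be 0).
Result: proj_W(v) = (5/19, 15/19, -15/19).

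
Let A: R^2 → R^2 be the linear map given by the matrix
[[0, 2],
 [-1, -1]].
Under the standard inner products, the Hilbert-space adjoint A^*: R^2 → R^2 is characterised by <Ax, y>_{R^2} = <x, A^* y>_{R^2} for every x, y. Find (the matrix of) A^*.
A^* = A^T =
[[0, -1],
 [2, -1]]

For real matrices with standard dot products, the defining identity <Ax, y> = <x, A^* y> gives (Ax)^T y = x^T (A^*) y, i.e. x^T A^T y = x^T (A^*) y. Since this holds for all x, y, we must have A^* = A^T. Therefore
A^* =
[[0, -1],
 [2, -1]].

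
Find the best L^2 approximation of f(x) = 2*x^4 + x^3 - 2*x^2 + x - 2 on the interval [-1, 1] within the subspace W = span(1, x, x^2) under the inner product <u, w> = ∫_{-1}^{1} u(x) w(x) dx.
g(x) = -2*x^2/7 + 8*x/5 - 76/35

The best approximation g ∈ W is the orthogonal projection of f onto W. Writing g = a_0 + a_1 x + a_2 x^2, the coefficients solve the normal equations G · a = b where
  G_{ij} = <φ_i, φ_j> and b_i = <f, φ_i>, with φ_0 = 1, φ_1 = x, φ_2 = x^2.
G =
  [2, 0, 2/3]
  [0, 2/3, 0]
  [2/3, 0, 2/5],
b = (-68/15, 16/15, -164/105).
Solving gives a_0 = -76/35, a_1 = 8/5, a_2 = -2/7, so
  g(x) = -2*x^2/7 + 8*x/5 - 76/35.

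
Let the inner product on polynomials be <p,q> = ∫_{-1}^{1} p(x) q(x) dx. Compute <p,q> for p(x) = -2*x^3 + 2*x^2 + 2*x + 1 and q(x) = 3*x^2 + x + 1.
<p,q> = 124/15

Expand the product: p(x)·q(x) = -6*x^5 + 4*x^4 + 6*x^3 + 7*x^2 + 3*x + 1.
∫_{-1}^{1} of each monomial x^k gives [2/(k+1) if k even, 0 if k odd]. Integrating term-by-term (or equivalently evaluating the antiderivative F(x) = -x^6 + 4*x^5/5 + 3*x^4/2 + 7*x^3/3 + 3*x^2/2 + x at the endpoints):
  F(1) − F(−1) = 92/15 − (-32/15) = 124/15.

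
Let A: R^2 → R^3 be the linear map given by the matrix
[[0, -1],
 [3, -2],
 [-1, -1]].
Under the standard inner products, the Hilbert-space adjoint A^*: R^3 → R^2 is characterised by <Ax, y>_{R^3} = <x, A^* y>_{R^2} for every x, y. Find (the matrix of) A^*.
A^* = A^T =
[[0, 3, -1],
 [-1, -2, -1]]

For real matrices with standard dot products, the defining identity <Ax, y> = <x, A^* y> gives (Ax)^T y = x^T (A^*) y, i.e. x^T A^T y = x^T (A^*) y. Since this holds for all x, y, we must have A^* = A^T. Therefore
A^* =
[[0, 3, -1],
 [-1, -2, -1]].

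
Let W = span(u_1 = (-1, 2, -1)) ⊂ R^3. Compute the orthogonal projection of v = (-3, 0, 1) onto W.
proj_W(v) = (-1/3, 2/3, -1/3)

Set up U = [u_1 | ... | u_1] ∈ R^(3×1). The projector onto W = col(U) is P = U (U^T U)^(-1) U^T.
Compute U^T U =
  [6],
and U^T v = (2).
Solve U^T U · c = U^T v for the coefficients: c = (1/3). The projection is proj_W(v) = U c.
Check: (v - proj_W(v)) · u_1 = 0  (should be 0).
Result: proj_W(v) = (-1/3, 2/3, -1/3).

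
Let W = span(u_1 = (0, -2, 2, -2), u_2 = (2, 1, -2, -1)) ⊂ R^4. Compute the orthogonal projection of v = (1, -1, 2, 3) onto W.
proj_W(v) = (-18/13, -3/13, 12/13, 15/13)

Set up U = [u_1 | ... | u_2] ∈ R^(4×2). The projector onto W = col(U) is P = U (U^T U)^(-1) U^T.
Compute U^T U =
  [12, -4]
  [-4, 10],
and U^T v = (0, -6).
Solve U^T U · c = U^T v for the coefficients: c = (-3/13, -9/13). The projection is proj_W(v) = U c.
Check: (v - proj_W(v)) · u_1 = 0  (should be 0).
Check: (v - proj_W(v)) · u_2 = 0  (should be 0).
Result: proj_W(v) = (-18/13, -3/13, 12/13, 15/13).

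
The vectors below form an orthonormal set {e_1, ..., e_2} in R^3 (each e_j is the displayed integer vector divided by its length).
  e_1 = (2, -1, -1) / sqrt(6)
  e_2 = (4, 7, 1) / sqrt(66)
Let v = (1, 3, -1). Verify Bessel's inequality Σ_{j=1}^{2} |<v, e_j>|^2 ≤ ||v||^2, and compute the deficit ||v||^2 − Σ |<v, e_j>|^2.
Σ |<v, e_j>|^2 = 96/11; ||v||^2 = 11; deficit = 25/11

Write each e_j = u_j / sqrt(<u_j, u_j>) where u_j is the displayed integer vector. Then <v, e_j> = <v, u_j> / sqrt(<u_j, u_j>), so |<v, e_j>|^2 = <v, u_j>^2 / <u_j, u_j>.
Coefficients: <v, e_1> = 0/sqrt(6), <v, e_2> = 24/sqrt(66).
Square and sum: Σ |<v, e_j>|^2 = 96/11.
Compute ||v||^2 = v·v = 11.
Deficit = 11 − 96/11 = 25/11 ≥ 0, confirming Bessel's inequality. (The deficit equals ||v − Σ <v,e_j> e_j||^2, the squared distance from v to span{e_j}.)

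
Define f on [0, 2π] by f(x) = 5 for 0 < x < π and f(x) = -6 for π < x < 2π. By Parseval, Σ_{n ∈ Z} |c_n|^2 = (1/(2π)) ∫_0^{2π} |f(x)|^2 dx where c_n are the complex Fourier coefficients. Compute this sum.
Σ |c_n|^2 = 61/2

Parseval equates the L^2 energy of f (normalised by 1/(2π)) with the ℓ^2 sum of its Fourier coefficients: (1/(2π)) ∫_0^{2π} |f|^2 = Σ |c_n|^2.
Compute the left side: (1/(2π)) [∫_0^π 5^2 dx + ∫_π^{2π} (-6)^2 dx] = (1/(2π)) · (25π + 36π) = (25 + 36)/2 = 61/2.
So Σ_{n ∈ Z} |c_n|^2 = 61/2.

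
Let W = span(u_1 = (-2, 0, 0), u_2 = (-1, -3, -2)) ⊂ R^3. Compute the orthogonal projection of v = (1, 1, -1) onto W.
proj_W(v) = (1, 3/13, 2/13)

Set up U = [u_1 | ... | u_2] ∈ R^(3×2). The projector onto W = col(U) is P = U (U^T U)^(-1) U^T.
Compute U^T U =
  [4, 2]
  [2, 14],
and U^T v = (-2, -2).
Solve U^T U · c = U^T v for the coefficients: c = (-6/13, -1/13). The projection is proj_W(v) = U c.
Check: (v - proj_W(v)) · u_1 = 0  (should be 0).
Check: (v - proj_W(v)) · u_2 = 0  (should be 0).
Result: proj_W(v) = (1, 3/13, 2/13).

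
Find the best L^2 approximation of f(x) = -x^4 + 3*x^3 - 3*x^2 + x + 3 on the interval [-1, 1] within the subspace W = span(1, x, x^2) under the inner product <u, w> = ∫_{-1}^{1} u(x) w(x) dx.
g(x) = -27*x^2/7 + 14*x/5 + 108/35

The best approximation g ∈ W is the orthogonal projection of f onto W. Writing g = a_0 + a_1 x + a_2 x^2, the coefficients solve the normal equations G · a = b where
  G_{ij} = <φ_i, φ_j> and b_i = <f, φ_i>, with φ_0 = 1, φ_1 = x, φ_2 = x^2.
G =
  [2, 0, 2/3]
  [0, 2/3, 0]
  [2/3, 0, 2/5],
b = (18/5, 28/15, 18/35).
Solving gives a_0 = 108/35, a_1 = 14/5, a_2 = -27/7, so
  g(x) = -27*x^2/7 + 14*x/5 + 108/35.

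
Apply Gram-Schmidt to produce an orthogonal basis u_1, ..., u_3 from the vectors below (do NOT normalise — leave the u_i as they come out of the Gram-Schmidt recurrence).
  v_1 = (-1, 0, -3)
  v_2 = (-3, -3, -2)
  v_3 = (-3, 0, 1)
Orthogonal basis:
  u_1 = (-1, 0, -3)
  u_2 = (-21/10, -3, 7/10)
  u_3 = (-270/139, 210/139, 90/139)

Apply the Gram-Schmidt recurrence
  u_1 = v_1
  u_i = v_i − Σ_{j<i} ((v_i · u_j) / (u_j · u_j)) · u_j.

Step by step this gives:
  u_1 = (-1, 0, -3)
  u_2 = (-21/10, -3, 7/10)
  u_3 = (-270/139, 210/139, 90/139)

Orthogonality check:
  u_2 · u_1 = 0 (should be 0)
  u_3 · u_1 = 0 (should be 0)
  u_3 · u_2 = 0 (should be 0)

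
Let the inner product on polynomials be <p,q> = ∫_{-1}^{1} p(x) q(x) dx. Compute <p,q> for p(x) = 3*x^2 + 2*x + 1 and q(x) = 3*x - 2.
<p,q> = -4

Expand the product: p(x)·q(x) = 9*x^3 - x - 2.
∫_{-1}^{1} of each monomial x^k gives [2/(k+1) if k even, 0 if k odd]. Integrating term-by-term (or equivalently evaluating the antiderivative F(x) = 9*x^4/4 - x^2/2 - 2*x at the endpoints):
  F(1) − F(−1) = -1/4 − (15/4) = -4.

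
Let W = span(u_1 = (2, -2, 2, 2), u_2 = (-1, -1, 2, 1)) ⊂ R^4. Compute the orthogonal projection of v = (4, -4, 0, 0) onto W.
proj_W(v) = (80/19, -32/19, 8/19, 32/19)

Set up U = [u_1 | ... | u_2] ∈ R^(4×2). The projector onto W = col(U) is P = U (U^T U)^(-1) U^T.
Compute U^T U =
  [16, 6]
  [6, 7],
and U^T v = (16, 0).
Solve U^T U · c = U^T v for the coefficients: c = (28/19, -24/19). The projection is proj_W(v) = U c.
Check: (v - proj_W(v)) · u_1 = 0  (should be 0).
Check: (v - proj_W(v)) · u_2 = 0  (should be 0).
Result: proj_W(v) = (80/19, -32/19, 8/19, 32/19).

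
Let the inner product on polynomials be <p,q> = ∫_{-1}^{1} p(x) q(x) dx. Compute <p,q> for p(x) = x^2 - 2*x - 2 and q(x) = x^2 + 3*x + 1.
<p,q> = -124/15

Expand the product: p(x)·q(x) = x^4 + x^3 - 7*x^2 - 8*x - 2.
∫_{-1}^{1} of each monomial x^k gives [2/(k+1) if k even, 0 if k odd]. Integrating term-by-term (or equivalently evaluating the antiderivative F(x) = x^5/5 + x^4/4 - 7*x^3/3 - 4*x^2 - 2*x at the endpoints):
  F(1) − F(−1) = -473/60 − (23/60) = -124/15.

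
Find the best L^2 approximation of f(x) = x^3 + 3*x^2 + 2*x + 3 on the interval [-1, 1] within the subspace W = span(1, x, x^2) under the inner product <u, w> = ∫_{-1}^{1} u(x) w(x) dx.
g(x) = 3*x^2 + 13*x/5 + 3

The best approximation g ∈ W is the orthogonal projection of f onto W. Writing g = a_0 + a_1 x + a_2 x^2, the coefficients solve the normal equations G · a = b where
  G_{ij} = <φ_i, φ_j> and b_i = <f, φ_i>, with φ_0 = 1, φ_1 = x, φ_2 = x^2.
G =
  [2, 0, 2/3]
  [0, 2/3, 0]
  [2/3, 0, 2/5],
b = (8, 26/15, 16/5).
Solving gives a_0 = 3, a_1 = 13/5, a_2 = 3, so
  g(x) = 3*x^2 + 13*x/5 + 3.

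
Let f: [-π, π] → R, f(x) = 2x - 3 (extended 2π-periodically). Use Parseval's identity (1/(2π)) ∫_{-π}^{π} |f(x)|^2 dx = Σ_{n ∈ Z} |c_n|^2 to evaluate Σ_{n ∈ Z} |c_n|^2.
Σ |c_n|^2 = 4π^2/3 + 9

Expand and integrate term by term over [-π, π]:
  ∫ (2x)^2 dx = 4·(2π^3/3); ∫ 2·2·(-3)·x dx = 0 (odd integrand); ∫ (-3)^2 dx = 9·2π.
So (1/(2π)) ∫_{-π}^{π} (2x - 3)^2 dx = 4π^2/3 + 9 = 4π^2/3 + 9.
Parseval ⇒ Σ |c_n|^2 = 4π^2/3 + 9.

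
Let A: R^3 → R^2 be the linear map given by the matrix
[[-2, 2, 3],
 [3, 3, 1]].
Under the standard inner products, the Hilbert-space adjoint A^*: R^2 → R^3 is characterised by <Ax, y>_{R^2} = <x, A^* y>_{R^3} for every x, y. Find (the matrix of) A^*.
A^* = A^T =
[[-2, 3],
 [2, 3],
 [3, 1]]

For real matrices with standard dot products, the defining identity <Ax, y> = <x, A^* y> gives (Ax)^T y = x^T (A^*) y, i.e. x^T A^T y = x^T (A^*) y. Since this holds for all x, y, we must have A^* = A^T. Therefore
A^* =
[[-2, 3],
 [2, 3],
 [3, 1]].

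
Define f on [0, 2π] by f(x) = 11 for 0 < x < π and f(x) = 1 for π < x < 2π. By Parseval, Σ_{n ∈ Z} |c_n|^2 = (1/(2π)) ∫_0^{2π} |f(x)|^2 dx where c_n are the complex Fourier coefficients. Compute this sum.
Σ |c_n|^2 = 61

Parseval equates the L^2 energy of f (normalised by 1/(2π)) with the ℓ^2 sum of its Fourier coefficients: (1/(2π)) ∫_0^{2π} |f|^2 = Σ |c_n|^2.
Compute the left side: (1/(2π)) [∫_0^π 11^2 dx + ∫_π^{2π} 1^2 dx] = (1/(2π)) · (121π + 1π) = (121 + 1)/2 = 61.
So Σ_{n ∈ Z} |c_n|^2 = 61.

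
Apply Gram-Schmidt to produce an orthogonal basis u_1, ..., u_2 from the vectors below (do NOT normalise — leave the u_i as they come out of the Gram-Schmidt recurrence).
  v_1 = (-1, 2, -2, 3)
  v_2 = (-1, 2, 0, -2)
Orthogonal basis:
  u_1 = (-1, 2, -2, 3)
  u_2 = (-19/18, 19/9, -1/9, -11/6)

Apply the Gram-Schmidt recurrence
  u_1 = v_1
  u_i = v_i − Σ_{j<i} ((v_i · u_j) / (u_j · u_j)) · u_j.

Step by step this gives:
  u_1 = (-1, 2, -2, 3)
  u_2 = (-19/18, 19/9, -1/9, -11/6)

Orthogonality check:
  u_2 · u_1 = 0 (should be 0)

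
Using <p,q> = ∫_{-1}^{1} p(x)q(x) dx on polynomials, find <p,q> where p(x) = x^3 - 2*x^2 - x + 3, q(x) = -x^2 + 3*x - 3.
<p,q> = -16

Expand the product: p(x)·q(x) = -x^5 + 5*x^4 - 8*x^3 + 12*x - 9.
∫_{-1}^{1} of each monomial x^k gives [2/(k+1) if k even, 0 if k odd]. Integrating term-by-term (or equivalently evaluating the antiderivative F(x) = -x^6/6 + x^5 - 2*x^4 + 6*x^2 - 9*x at the endpoints):
  F(1) − F(−1) = -25/6 − (71/6) = -16.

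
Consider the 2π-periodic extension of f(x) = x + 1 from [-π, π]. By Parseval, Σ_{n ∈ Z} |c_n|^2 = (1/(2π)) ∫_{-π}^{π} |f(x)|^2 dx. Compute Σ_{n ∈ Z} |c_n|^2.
Σ |c_n|^2 = π^2/3 + 1

Expand and integrate term by term over [-π, π]:
  ∫ (x)^2 dx = 1·(2π^3/3); ∫ 2·1·(1)·x dx = 0 (odd integrand); ∫ 1^2 dx = 1·2π.
So (1/(2π)) ∫_{-π}^{π} (x + 1)^2 dx = 1π^2/3 + 1 = π^2/3 + 1.
Parseval ⇒ Σ |c_n|^2 = π^2/3 + 1.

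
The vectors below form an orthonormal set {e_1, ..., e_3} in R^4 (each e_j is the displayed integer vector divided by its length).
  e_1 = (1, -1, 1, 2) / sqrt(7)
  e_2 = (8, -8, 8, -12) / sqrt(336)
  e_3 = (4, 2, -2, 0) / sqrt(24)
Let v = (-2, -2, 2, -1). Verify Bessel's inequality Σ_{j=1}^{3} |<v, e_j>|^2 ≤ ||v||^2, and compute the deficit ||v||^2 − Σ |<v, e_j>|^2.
Σ |<v, e_j>|^2 = 13; ||v||^2 = 13; deficit = 0

Write each e_j = u_j / sqrt(<u_j, u_j>) where u_j is the displayed integer vector. Then <v, e_j> = <v, u_j> / sqrt(<u_j, u_j>), so |<v, e_j>|^2 = <v, u_j>^2 / <u_j, u_j>.
Coefficients: <v, e_1> = 0/sqrt(7), <v, e_2> = 28/sqrt(336), <v, e_3> = -16/sqrt(24).
Square and sum: Σ |<v, e_j>|^2 = 13.
Compute ||v||^2 = v·v = 13.
Deficit = 13 − 13 = 0 ≥ 0, confirming Bessel's inequality. (The deficit equals ||v − Σ <v,e_j> e_j||^2, the squared distance from v to span{e_j}.)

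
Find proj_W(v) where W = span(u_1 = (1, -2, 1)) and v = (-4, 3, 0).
proj_W(v) = (-5/3, 10/3, -5/3)

Set up U = [u_1 | ... | u_1] ∈ R^(3×1). The projector onto W = col(U) is P = U (U^T U)^(-1) U^T.
Compute U^T U =
  [6],
and U^T v = (-10).
Solve U^T U · c = U^T v for the coefficients: c = (-5/3). The projection is proj_W(v) = U c.
Check: (v - proj_W(v)) · u_1 = 0  (should be 0).
Result: proj_W(v) = (-5/3, 10/3, -5/3).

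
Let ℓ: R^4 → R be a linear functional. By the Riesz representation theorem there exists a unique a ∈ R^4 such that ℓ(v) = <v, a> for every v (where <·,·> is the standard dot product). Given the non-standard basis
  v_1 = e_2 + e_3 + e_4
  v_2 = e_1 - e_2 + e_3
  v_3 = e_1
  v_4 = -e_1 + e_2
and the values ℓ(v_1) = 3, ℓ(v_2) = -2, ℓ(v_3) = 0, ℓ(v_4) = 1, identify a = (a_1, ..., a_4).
a = (0, 1, -1, 3)

Write a = (a_1, ..., a_4) in the standard basis. For each basis vector v_i, ℓ(v_i) = <v_i, a> is a linear equation in the a_j's. Collect the n equations into a matrix system V a = ℓ, where row i of V is v_i (expressed in the standard basis). Since V is invertible (lower-triangular with 1s on the diagonal, up to permutation), solve by back-substitution:
  V =
[[0, 1, 1, 1],
 [1, -1, 1, 0],
 [1, 0, 0, 0],
 [-1, 1, 0, 0]]
  V a = (3, -2, 0, 1)
Solving gives a = (0, 1, -1, 3).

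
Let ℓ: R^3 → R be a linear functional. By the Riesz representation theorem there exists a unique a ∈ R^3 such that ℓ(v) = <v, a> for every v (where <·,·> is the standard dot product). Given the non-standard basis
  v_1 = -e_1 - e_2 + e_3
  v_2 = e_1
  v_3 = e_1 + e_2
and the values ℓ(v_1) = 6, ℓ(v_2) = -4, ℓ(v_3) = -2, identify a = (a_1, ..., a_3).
a = (-4, 2, 4)

Write a = (a_1, ..., a_3) in the standard basis. For each basis vector v_i, ℓ(v_i) = <v_i, a> is a linear equation in the a_j's. Collect the n equations into a matrix system V a = ℓ, where row i of V is v_i (expressed in the standard basis). Since V is invertible (lower-triangular with 1s on the diagonal, up to permutation), solve by back-substitution:
  V =
[[-1, -1, 1],
 [1, 0, 0],
 [1, 1, 0]]
  V a = (6, -4, -2)
Solving gives a = (-4, 2, 4).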